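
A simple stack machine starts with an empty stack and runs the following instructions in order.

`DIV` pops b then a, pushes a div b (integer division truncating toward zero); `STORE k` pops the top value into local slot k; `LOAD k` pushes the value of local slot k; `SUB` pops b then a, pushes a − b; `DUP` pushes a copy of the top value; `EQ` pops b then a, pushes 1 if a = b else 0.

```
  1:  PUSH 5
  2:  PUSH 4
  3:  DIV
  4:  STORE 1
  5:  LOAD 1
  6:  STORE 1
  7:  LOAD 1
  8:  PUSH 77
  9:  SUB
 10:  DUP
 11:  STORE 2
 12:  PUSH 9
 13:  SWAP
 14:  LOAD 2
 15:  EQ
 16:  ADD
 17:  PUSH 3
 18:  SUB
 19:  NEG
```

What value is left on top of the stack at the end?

-7

PUSH 5  -> 5
PUSH 4  -> 5 4
DIV     -> 1
STORE 1 -> (empty)
LOAD 1  -> 1
STORE 1 -> (empty)
LOAD 1  -> 1
PUSH 77 -> 1 77
SUB     -> -76
DUP     -> -76 -76
STORE 2 -> -76
PUSH 9  -> -76 9
SWAP    -> 9 -76
LOAD 2  -> 9 -76 -76
EQ      -> 9 1
ADD     -> 10
PUSH 3  -> 10 3
SUB     -> 7
NEG     -> -7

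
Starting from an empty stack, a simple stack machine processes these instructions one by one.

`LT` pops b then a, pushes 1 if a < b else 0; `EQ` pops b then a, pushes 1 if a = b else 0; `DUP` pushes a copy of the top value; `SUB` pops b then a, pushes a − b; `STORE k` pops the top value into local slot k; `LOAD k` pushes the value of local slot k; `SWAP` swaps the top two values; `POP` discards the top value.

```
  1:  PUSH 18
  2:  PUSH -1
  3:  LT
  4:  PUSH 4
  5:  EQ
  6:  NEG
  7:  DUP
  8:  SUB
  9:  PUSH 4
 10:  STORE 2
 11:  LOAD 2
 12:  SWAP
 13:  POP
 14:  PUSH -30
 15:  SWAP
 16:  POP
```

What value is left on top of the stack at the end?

-30

PUSH 18   18
PUSH -1   18 -1
LT        0
PUSH 4    0 4
EQ        0
NEG       0
DUP       0 0
SUB       0
PUSH 4    0 4
STORE 2   0
LOAD 2    0 4
SWAP      4 0
POP       4
PUSH -30  4 -30
SWAP      -30 4
POP       -30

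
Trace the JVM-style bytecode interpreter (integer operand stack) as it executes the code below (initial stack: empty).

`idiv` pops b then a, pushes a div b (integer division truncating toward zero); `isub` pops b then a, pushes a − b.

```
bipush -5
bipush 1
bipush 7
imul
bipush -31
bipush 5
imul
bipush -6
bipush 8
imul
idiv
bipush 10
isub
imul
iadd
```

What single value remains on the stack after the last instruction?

bipush -5  -> -5
bipush 1   -> -5 1
bipush 7   -> -5 1 7
imul       -> -5 7
bipush -31 -> -5 7 -31
bipush 5   -> -5 7 -31 5
imul       -> -5 7 -155
bipush -6  -> -5 7 -155 -6
bipush 8   -> -5 7 -155 -6 8
imul       -> -5 7 -155 -48
idiv       -> -5 7 3
bipush 10  -> -5 7 3 10
isub       -> -5 7 -7
imul       -> -5 -49
iadd       -> -54

-54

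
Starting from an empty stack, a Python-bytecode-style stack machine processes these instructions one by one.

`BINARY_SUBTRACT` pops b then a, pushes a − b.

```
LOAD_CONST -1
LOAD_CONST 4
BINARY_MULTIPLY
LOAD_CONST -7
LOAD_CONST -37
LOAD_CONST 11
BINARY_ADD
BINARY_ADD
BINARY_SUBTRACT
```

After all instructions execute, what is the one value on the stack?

29

LOAD_CONST -1   -> -1
LOAD_CONST 4    -> -1 4
BINARY_MULTIPLY -> -4
LOAD_CONST -7   -> -4 -7
LOAD_CONST -37  -> -4 -7 -37
LOAD_CONST 11   -> -4 -7 -37 11
BINARY_ADD      -> -4 -7 -26
BINARY_ADD      -> -4 -33
BINARY_SUBTRACT -> 29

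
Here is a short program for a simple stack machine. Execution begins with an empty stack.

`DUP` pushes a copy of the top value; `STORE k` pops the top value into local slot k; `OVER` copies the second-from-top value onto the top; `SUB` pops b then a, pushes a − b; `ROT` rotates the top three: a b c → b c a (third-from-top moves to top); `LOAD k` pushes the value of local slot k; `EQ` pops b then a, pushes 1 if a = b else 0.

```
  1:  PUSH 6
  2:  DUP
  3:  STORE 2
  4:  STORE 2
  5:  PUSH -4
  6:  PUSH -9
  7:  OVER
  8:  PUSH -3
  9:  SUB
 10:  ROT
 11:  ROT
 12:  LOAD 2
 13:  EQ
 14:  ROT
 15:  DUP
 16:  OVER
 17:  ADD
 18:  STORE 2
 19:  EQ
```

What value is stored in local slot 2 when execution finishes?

-2

PUSH 6  -> [6]
DUP     -> [6, 6]
STORE 2 -> [6]
STORE 2 -> []
PUSH -4 -> [-4]
PUSH -9 -> [-4, -9]
OVER    -> [-4, -9, -4]
PUSH -3 -> [-4, -9, -4, -3]
SUB     -> [-4, -9, -1]
ROT     -> [-9, -1, -4]
ROT     -> [-1, -4, -9]
LOAD 2  -> [-1, -4, -9, 6]
EQ      -> [-1, -4, 0]
ROT     -> [-4, 0, -1]
DUP     -> [-4, 0, -1, -1]
OVER    -> [-4, 0, -1, -1, -1]
ADD     -> [-4, 0, -1, -2]
STORE 2 -> [-4, 0, -1]
EQ      -> [-4, 0]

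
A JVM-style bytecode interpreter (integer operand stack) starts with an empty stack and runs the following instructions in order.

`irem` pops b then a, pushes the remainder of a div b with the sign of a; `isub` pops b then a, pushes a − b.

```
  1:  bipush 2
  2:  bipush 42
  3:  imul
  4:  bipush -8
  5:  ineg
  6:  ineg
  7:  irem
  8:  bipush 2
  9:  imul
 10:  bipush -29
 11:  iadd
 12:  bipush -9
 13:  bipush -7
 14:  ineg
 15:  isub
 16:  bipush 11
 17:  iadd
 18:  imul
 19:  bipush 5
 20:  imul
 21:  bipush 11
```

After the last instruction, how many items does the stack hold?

2

bipush 2    2
bipush 42   2 42
imul        84
bipush -8   84 -8
ineg        84 8
ineg        84 -8
irem        4
bipush 2    4 2
imul        8
bipush -29  8 -29
iadd        -21
bipush -9   -21 -9
bipush -7   -21 -9 -7
ineg        -21 -9 7
isub        -21 -16
bipush 11   -21 -16 11
iadd        -21 -5
imul        105
bipush 5    105 5
imul        525
bipush 11   525 11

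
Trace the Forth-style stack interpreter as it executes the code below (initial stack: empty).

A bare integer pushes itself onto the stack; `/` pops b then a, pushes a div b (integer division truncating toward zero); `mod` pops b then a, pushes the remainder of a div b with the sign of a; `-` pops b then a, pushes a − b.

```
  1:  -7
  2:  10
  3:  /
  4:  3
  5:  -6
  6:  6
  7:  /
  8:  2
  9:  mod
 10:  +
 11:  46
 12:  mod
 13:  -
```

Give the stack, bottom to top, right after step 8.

[0, 3, -1, 2]

-7  -7
10  -7 10
/   0
3   0 3
-6  0 3 -6
6   0 3 -6 6
/   0 3 -1
2   0 3 -1 2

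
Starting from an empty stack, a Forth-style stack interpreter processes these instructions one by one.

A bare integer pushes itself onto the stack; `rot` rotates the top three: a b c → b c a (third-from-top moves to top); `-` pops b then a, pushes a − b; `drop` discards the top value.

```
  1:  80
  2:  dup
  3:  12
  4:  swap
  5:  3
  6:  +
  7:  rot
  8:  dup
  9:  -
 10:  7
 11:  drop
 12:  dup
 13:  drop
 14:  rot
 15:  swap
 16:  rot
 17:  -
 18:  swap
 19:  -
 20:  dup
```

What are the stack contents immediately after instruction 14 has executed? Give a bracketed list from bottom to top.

[83, 0, 12]

80   : 80
dup  : 80 80
12   : 80 80 12
swap : 80 12 80
3    : 80 12 80 3
+    : 80 12 83
rot  : 12 83 80
dup  : 12 83 80 80
-    : 12 83 0
7    : 12 83 0 7
drop : 12 83 0
dup  : 12 83 0 0
drop : 12 83 0
rot  : 83 0 12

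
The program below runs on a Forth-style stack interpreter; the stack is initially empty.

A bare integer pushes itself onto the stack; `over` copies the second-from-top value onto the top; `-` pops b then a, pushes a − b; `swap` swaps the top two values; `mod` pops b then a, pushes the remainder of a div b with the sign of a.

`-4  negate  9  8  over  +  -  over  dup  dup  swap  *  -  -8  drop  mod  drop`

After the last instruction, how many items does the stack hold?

1

-4      -4
negate  4
9       4 9
8       4 9 8
over    4 9 8 9
+       4 9 17
-       4 -8
over    4 -8 4
dup     4 -8 4 4
dup     4 -8 4 4 4
swap    4 -8 4 4 4
*       4 -8 4 16
-       4 -8 -12
-8      4 -8 -12 -8
drop    4 -8 -12
mod     4 -8
drop    4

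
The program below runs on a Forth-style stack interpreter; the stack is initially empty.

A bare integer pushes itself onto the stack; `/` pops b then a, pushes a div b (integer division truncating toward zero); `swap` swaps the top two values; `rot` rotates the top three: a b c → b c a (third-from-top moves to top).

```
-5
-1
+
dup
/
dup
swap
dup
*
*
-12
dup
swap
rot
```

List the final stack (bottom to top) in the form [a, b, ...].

-5   -> [-5]
-1   -> [-5, -1]
+    -> [-6]
dup  -> [-6, -6]
/    -> [1]
dup  -> [1, 1]
swap -> [1, 1]
dup  -> [1, 1, 1]
*    -> [1, 1]
*    -> [1]
-12  -> [1, -12]
dup  -> [1, -12, -12]
swap -> [1, -12, -12]
rot  -> [-12, -12, 1]

[-12, -12, 1]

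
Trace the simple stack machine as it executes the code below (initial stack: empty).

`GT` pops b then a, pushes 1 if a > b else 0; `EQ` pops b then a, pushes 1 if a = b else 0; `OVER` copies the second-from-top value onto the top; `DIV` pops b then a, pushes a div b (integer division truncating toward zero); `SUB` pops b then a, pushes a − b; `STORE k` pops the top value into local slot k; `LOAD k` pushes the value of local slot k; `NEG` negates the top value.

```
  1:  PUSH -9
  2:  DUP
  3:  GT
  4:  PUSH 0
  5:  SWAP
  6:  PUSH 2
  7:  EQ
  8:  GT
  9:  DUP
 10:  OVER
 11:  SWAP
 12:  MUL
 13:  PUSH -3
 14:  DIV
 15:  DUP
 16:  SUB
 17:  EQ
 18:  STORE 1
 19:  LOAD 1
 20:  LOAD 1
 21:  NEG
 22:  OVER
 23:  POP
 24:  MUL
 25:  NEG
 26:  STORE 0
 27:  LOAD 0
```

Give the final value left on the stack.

1

PUSH -9 -> -9
DUP     -> -9 -9
GT      -> 0
PUSH 0  -> 0 0
SWAP    -> 0 0
PUSH 2  -> 0 0 2
EQ      -> 0 0
GT      -> 0
DUP     -> 0 0
OVER    -> 0 0 0
SWAP    -> 0 0 0
MUL     -> 0 0
PUSH -3 -> 0 0 -3
DIV     -> 0 0
DUP     -> 0 0 0
SUB     -> 0 0
EQ      -> 1
STORE 1 -> (empty)
LOAD 1  -> 1
LOAD 1  -> 1 1
NEG     -> 1 -1
OVER    -> 1 -1 1
POP     -> 1 -1
MUL     -> -1
NEG     -> 1
STORE 0 -> (empty)
LOAD 0  -> 1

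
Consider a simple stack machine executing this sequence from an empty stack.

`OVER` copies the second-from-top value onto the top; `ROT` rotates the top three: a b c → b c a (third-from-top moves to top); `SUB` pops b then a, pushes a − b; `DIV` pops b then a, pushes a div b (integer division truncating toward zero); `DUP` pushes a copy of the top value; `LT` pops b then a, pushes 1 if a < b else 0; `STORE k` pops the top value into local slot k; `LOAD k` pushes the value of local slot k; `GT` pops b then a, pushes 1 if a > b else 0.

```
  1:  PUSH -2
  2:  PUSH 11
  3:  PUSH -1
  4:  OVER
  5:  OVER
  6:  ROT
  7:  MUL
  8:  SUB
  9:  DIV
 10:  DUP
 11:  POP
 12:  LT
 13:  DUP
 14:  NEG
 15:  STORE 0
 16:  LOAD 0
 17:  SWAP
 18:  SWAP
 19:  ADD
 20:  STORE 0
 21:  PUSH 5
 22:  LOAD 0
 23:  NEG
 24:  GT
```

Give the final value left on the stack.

1

PUSH -2 : -2
PUSH 11 : -2 11
PUSH -1 : -2 11 -1
OVER    : -2 11 -1 11
OVER    : -2 11 -1 11 -1
ROT     : -2 11 11 -1 -1
MUL     : -2 11 11 1
SUB     : -2 11 10
DIV     : -2 1
DUP     : -2 1 1
POP     : -2 1
LT      : 1
DUP     : 1 1
NEG     : 1 -1
STORE 0 : 1
LOAD 0  : 1 -1
SWAP    : -1 1
SWAP    : 1 -1
ADD     : 0
STORE 0 : (empty)
PUSH 5  : 5
LOAD 0  : 5 0
NEG     : 5 0
GT      : 1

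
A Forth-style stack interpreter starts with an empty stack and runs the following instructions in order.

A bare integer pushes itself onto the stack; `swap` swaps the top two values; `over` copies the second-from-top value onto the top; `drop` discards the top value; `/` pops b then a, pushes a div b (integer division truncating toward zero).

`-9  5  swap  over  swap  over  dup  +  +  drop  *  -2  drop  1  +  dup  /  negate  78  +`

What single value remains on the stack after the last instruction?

77

-9     : -9
5      : -9 5
swap   : 5 -9
over   : 5 -9 5
swap   : 5 5 -9
over   : 5 5 -9 5
dup    : 5 5 -9 5 5
+      : 5 5 -9 10
+      : 5 5 1
drop   : 5 5
*      : 25
-2     : 25 -2
drop   : 25
1      : 25 1
+      : 26
dup    : 26 26
/      : 1
negate : -1
78     : -1 78
+      : 77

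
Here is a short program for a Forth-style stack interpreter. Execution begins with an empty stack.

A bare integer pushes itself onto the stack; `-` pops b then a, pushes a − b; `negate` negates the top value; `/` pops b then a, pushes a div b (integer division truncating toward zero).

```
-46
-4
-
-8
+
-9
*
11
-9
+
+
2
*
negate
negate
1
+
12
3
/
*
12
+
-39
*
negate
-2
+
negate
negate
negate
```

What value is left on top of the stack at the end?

-141646

-46    : -46
-4     : -46 -4
-      : -42
-8     : -42 -8
+      : -50
-9     : -50 -9
*      : 450
11     : 450 11
-9     : 450 11 -9
+      : 450 2
+      : 452
2      : 452 2
*      : 904
negate : -904
negate : 904
1      : 904 1
+      : 905
12     : 905 12
3      : 905 12 3
/      : 905 4
*      : 3620
12     : 3620 12
+      : 3632
-39    : 3632 -39
*      : -141648
negate : 141648
-2     : 141648 -2
+      : 141646
negate : -141646
negate : 141646
negate : -141646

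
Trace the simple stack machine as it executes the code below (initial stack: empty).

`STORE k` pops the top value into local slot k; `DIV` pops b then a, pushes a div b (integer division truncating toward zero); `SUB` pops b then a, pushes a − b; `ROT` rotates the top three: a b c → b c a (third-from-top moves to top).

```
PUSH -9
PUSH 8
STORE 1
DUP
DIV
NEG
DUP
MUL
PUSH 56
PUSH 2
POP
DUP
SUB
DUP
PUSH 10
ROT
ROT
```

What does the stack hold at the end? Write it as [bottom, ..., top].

PUSH -9 → [-9]
PUSH 8  → [-9, 8]
STORE 1 → [-9]
DUP     → [-9, -9]
DIV     → [1]
NEG     → [-1]
DUP     → [-1, -1]
MUL     → [1]
PUSH 56 → [1, 56]
PUSH 2  → [1, 56, 2]
POP     → [1, 56]
DUP     → [1, 56, 56]
SUB     → [1, 0]
DUP     → [1, 0, 0]
PUSH 10 → [1, 0, 0, 10]
ROT     → [1, 0, 10, 0]
ROT     → [1, 10, 0, 0]

[1, 10, 0, 0]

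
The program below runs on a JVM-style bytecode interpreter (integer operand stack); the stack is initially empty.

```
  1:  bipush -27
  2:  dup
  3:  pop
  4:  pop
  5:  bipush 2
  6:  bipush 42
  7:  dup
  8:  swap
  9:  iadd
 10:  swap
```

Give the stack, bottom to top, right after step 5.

bipush -27  [-27]
dup         [-27, -27]
pop         [-27]
pop         []
bipush 2    [2]

[2]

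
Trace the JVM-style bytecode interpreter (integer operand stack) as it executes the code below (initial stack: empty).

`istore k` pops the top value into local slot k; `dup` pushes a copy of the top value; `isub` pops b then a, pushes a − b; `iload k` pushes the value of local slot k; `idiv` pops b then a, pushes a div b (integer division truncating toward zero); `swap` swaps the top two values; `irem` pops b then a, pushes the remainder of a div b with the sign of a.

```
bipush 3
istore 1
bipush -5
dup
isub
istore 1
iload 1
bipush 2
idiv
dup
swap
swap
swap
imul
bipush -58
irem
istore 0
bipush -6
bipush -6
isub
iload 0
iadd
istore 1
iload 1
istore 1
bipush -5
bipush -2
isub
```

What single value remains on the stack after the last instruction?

bipush 3    [3]
istore 1    []
bipush -5   [-5]
dup         [-5, -5]
isub        [0]
istore 1    []
iload 1     [0]
bipush 2    [0, 2]
idiv        [0]
dup         [0, 0]
swap        [0, 0]
swap        [0, 0]
swap        [0, 0]
imul        [0]
bipush -58  [0, -58]
irem        [0]
istore 0    []
bipush -6   [-6]
bipush -6   [-6, -6]
isub        [0]
iload 0     [0, 0]
iadd        [0]
istore 1    []
iload 1     [0]
istore 1    []
bipush -5   [-5]
bipush -2   [-5, -2]
isub        [-3]

-3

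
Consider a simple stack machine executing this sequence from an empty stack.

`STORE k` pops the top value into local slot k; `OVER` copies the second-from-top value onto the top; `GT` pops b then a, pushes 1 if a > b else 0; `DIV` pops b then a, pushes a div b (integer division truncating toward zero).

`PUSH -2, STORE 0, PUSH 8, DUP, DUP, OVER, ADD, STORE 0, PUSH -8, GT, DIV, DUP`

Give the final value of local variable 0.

PUSH -2 : -2
STORE 0 : (empty)
PUSH 8  : 8
DUP     : 8 8
DUP     : 8 8 8
OVER    : 8 8 8 8
ADD     : 8 8 16
STORE 0 : 8 8
PUSH -8 : 8 8 -8
GT      : 8 1
DIV     : 8
DUP     : 8 8

16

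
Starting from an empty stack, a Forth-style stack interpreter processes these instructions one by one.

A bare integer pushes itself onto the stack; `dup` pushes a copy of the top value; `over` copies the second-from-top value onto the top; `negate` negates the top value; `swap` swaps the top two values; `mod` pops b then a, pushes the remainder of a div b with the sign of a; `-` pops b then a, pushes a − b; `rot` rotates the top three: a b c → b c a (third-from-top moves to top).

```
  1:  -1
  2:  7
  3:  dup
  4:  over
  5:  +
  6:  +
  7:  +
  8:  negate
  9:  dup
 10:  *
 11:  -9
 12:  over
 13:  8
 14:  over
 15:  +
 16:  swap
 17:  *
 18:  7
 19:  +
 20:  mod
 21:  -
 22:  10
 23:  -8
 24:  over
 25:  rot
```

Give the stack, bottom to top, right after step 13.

[400, -9, 400, 8]

-1     → [-1]
7      → [-1, 7]
dup    → [-1, 7, 7]
over   → [-1, 7, 7, 7]
+      → [-1, 7, 14]
+      → [-1, 21]
+      → [20]
negate → [-20]
dup    → [-20, -20]
*      → [400]
-9     → [400, -9]
over   → [400, -9, 400]
8      → [400, -9, 400, 8]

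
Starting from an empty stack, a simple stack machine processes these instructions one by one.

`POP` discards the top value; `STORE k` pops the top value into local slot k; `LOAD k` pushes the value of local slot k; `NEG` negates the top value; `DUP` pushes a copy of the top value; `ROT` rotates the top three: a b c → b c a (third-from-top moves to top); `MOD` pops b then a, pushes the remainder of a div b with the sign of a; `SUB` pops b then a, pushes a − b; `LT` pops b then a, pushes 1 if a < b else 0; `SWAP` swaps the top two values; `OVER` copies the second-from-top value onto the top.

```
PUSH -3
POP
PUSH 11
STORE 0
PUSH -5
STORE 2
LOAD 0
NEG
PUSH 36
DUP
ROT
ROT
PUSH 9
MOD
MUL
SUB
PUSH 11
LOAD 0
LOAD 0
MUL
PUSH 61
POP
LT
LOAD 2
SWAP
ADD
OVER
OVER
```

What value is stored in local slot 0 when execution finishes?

PUSH -3 → [-3]
POP     → []
PUSH 11 → [11]
STORE 0 → []
PUSH -5 → [-5]
STORE 2 → []
LOAD 0  → [11]
NEG     → [-11]
PUSH 36 → [-11, 36]
DUP     → [-11, 36, 36]
ROT     → [36, 36, -11]
ROT     → [36, -11, 36]
PUSH 9  → [36, -11, 36, 9]
MOD     → [36, -11, 0]
MUL     → [36, 0]
SUB     → [36]
PUSH 11 → [36, 11]
LOAD 0  → [36, 11, 11]
LOAD 0  → [36, 11, 11, 11]
MUL     → [36, 11, 121]
PUSH 61 → [36, 11, 121, 61]
POP     → [36, 11, 121]
LT      → [36, 1]
LOAD 2  → [36, 1, -5]
SWAP    → [36, -5, 1]
ADD     → [36, -4]
OVER    → [36, -4, 36]
OVER    → [36, -4, 36, -4]

11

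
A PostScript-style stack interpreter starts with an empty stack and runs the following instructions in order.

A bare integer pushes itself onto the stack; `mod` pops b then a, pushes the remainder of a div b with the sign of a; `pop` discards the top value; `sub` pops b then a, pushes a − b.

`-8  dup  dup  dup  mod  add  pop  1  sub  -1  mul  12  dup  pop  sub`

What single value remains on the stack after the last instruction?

-3

-8   [-8]
dup  [-8, -8]
dup  [-8, -8, -8]
dup  [-8, -8, -8, -8]
mod  [-8, -8, 0]
add  [-8, -8]
pop  [-8]
1    [-8, 1]
sub  [-9]
-1   [-9, -1]
mul  [9]
12   [9, 12]
dup  [9, 12, 12]
pop  [9, 12]
sub  [-3]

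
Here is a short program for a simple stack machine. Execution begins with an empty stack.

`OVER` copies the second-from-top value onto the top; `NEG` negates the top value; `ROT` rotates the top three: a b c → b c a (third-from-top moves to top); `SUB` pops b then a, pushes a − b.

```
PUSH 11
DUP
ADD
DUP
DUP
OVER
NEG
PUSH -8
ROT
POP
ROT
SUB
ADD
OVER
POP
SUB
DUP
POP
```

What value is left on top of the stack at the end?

PUSH 11  [11]
DUP      [11, 11]
ADD      [22]
DUP      [22, 22]
DUP      [22, 22, 22]
OVER     [22, 22, 22, 22]
NEG      [22, 22, 22, -22]
PUSH -8  [22, 22, 22, -22, -8]
ROT      [22, 22, -22, -8, 22]
POP      [22, 22, -22, -8]
ROT      [22, -22, -8, 22]
SUB      [22, -22, -30]
ADD      [22, -52]
OVER     [22, -52, 22]
POP      [22, -52]
SUB      [74]
DUP      [74, 74]
POP      [74]

74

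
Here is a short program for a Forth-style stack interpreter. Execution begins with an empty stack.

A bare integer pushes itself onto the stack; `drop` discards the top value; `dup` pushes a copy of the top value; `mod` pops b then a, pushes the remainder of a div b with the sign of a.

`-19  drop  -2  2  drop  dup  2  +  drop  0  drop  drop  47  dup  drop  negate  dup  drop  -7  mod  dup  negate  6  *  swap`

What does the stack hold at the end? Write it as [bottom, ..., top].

[30, -5]

-19    : [-19]
drop   : []
-2     : [-2]
2      : [-2, 2]
drop   : [-2]
dup    : [-2, -2]
2      : [-2, -2, 2]
+      : [-2, 0]
drop   : [-2]
0      : [-2, 0]
drop   : [-2]
drop   : []
47     : [47]
dup    : [47, 47]
drop   : [47]
negate : [-47]
dup    : [-47, -47]
drop   : [-47]
-7     : [-47, -7]
mod    : [-5]
dup    : [-5, -5]
negate : [-5, 5]
6      : [-5, 5, 6]
*      : [-5, 30]
swap   : [30, -5]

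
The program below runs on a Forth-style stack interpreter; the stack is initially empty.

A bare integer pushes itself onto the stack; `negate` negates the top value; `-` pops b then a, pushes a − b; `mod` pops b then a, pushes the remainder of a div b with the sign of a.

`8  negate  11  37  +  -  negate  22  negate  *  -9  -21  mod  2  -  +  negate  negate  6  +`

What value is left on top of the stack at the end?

8      → [8]
negate → [-8]
11     → [-8, 11]
37     → [-8, 11, 37]
+      → [-8, 48]
-      → [-56]
negate → [56]
22     → [56, 22]
negate → [56, -22]
*      → [-1232]
-9     → [-1232, -9]
-21    → [-1232, -9, -21]
mod    → [-1232, -9]
2      → [-1232, -9, 2]
-      → [-1232, -11]
+      → [-1243]
negate → [1243]
negate → [-1243]
6      → [-1243, 6]
+      → [-1237]

-1237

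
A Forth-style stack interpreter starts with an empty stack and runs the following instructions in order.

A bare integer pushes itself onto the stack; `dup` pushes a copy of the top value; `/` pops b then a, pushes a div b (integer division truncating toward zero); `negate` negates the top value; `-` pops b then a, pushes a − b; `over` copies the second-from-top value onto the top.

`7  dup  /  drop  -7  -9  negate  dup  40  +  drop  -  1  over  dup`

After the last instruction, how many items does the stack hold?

4

7       7
dup     7 7
/       1
drop    (empty)
-7      -7
-9      -7 -9
negate  -7 9
dup     -7 9 9
40      -7 9 9 40
+       -7 9 49
drop    -7 9
-       -16
1       -16 1
over    -16 1 -16
dup     -16 1 -16 -16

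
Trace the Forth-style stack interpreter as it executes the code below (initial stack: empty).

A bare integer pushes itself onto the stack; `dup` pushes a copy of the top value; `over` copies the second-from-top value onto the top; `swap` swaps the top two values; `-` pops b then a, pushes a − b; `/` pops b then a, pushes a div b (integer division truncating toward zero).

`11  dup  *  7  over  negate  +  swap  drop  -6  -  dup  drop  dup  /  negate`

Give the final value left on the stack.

11     → 11
dup    → 11 11
*      → 121
7      → 121 7
over   → 121 7 121
negate → 121 7 -121
+      → 121 -114
swap   → -114 121
drop   → -114
-6     → -114 -6
-      → -108
dup    → -108 -108
drop   → -108
dup    → -108 -108
/      → 1
negate → -1

-1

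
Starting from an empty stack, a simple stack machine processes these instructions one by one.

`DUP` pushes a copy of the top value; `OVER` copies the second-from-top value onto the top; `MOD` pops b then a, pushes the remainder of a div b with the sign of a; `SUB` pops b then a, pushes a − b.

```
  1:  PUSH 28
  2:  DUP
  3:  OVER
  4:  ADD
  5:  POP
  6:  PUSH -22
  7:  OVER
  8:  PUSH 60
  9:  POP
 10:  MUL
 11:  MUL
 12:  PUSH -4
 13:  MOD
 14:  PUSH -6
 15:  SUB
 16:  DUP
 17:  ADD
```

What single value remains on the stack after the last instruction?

12

PUSH 28  → 28
DUP      → 28 28
OVER     → 28 28 28
ADD      → 28 56
POP      → 28
PUSH -22 → 28 -22
OVER     → 28 -22 28
PUSH 60  → 28 -22 28 60
POP      → 28 -22 28
MUL      → 28 -616
MUL      → -17248
PUSH -4  → -17248 -4
MOD      → 0
PUSH -6  → 0 -6
SUB      → 6
DUP      → 6 6
ADD      → 12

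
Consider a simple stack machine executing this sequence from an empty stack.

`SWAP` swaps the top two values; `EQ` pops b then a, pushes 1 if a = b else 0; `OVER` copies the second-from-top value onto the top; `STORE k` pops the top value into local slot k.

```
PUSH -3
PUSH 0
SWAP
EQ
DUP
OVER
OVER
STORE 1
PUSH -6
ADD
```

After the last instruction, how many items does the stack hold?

PUSH -3 -> -3
PUSH 0  -> -3 0
SWAP    -> 0 -3
EQ      -> 0
DUP     -> 0 0
OVER    -> 0 0 0
OVER    -> 0 0 0 0
STORE 1 -> 0 0 0
PUSH -6 -> 0 0 0 -6
ADD     -> 0 0 -6

3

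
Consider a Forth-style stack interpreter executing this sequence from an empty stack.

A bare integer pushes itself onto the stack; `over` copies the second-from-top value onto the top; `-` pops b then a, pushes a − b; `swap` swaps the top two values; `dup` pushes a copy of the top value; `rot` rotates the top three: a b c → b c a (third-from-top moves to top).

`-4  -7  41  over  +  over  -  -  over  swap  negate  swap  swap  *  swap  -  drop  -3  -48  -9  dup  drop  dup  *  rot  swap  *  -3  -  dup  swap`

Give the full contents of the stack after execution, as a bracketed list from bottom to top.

[-48, -240, -240]

-4     -> [-4]
-7     -> [-4, -7]
41     -> [-4, -7, 41]
over   -> [-4, -7, 41, -7]
+      -> [-4, -7, 34]
over   -> [-4, -7, 34, -7]
-      -> [-4, -7, 41]
-      -> [-4, -48]
over   -> [-4, -48, -4]
swap   -> [-4, -4, -48]
negate -> [-4, -4, 48]
swap   -> [-4, 48, -4]
swap   -> [-4, -4, 48]
*      -> [-4, -192]
swap   -> [-192, -4]
-      -> [-188]
drop   -> []
-3     -> [-3]
-48    -> [-3, -48]
-9     -> [-3, -48, -9]
dup    -> [-3, -48, -9, -9]
drop   -> [-3, -48, -9]
dup    -> [-3, -48, -9, -9]
*      -> [-3, -48, 81]
rot    -> [-48, 81, -3]
swap   -> [-48, -3, 81]
*      -> [-48, -243]
-3     -> [-48, -243, -3]
-      -> [-48, -240]
dup    -> [-48, -240, -240]
swap   -> [-48, -240, -240]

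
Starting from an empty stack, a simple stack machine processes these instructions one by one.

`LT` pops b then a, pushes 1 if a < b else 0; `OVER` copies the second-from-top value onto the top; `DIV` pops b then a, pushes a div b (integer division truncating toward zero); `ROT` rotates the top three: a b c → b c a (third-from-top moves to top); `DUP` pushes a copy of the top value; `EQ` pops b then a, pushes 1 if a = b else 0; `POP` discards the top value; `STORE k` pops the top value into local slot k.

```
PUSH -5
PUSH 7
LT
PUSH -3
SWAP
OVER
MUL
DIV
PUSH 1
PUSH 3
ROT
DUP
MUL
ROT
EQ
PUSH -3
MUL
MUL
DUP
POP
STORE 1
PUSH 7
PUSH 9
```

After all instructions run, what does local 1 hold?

-9

PUSH -5 : [-5]
PUSH 7  : [-5, 7]
LT      : [1]
PUSH -3 : [1, -3]
SWAP    : [-3, 1]
OVER    : [-3, 1, -3]
MUL     : [-3, -3]
DIV     : [1]
PUSH 1  : [1, 1]
PUSH 3  : [1, 1, 3]
ROT     : [1, 3, 1]
DUP     : [1, 3, 1, 1]
MUL     : [1, 3, 1]
ROT     : [3, 1, 1]
EQ      : [3, 1]
PUSH -3 : [3, 1, -3]
MUL     : [3, -3]
MUL     : [-9]
DUP     : [-9, -9]
POP     : [-9]
STORE 1 : []
PUSH 7  : [7]
PUSH 9  : [7, 9]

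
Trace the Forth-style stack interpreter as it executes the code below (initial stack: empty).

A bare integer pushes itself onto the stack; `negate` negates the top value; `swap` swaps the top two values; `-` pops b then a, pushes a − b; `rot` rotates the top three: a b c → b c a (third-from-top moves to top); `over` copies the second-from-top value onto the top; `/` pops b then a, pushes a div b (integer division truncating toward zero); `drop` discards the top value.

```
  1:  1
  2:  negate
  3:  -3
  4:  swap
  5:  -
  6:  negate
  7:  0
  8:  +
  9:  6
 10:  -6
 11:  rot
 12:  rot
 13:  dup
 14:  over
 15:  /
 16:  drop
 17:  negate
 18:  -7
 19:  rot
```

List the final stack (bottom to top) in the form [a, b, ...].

[-6, -6, -7, 2]

1      -> 1
negate -> -1
-3     -> -1 -3
swap   -> -3 -1
-      -> -2
negate -> 2
0      -> 2 0
+      -> 2
6      -> 2 6
-6     -> 2 6 -6
rot    -> 6 -6 2
rot    -> -6 2 6
dup    -> -6 2 6 6
over   -> -6 2 6 6 6
/      -> -6 2 6 1
drop   -> -6 2 6
negate -> -6 2 -6
-7     -> -6 2 -6 -7
rot    -> -6 -6 -7 2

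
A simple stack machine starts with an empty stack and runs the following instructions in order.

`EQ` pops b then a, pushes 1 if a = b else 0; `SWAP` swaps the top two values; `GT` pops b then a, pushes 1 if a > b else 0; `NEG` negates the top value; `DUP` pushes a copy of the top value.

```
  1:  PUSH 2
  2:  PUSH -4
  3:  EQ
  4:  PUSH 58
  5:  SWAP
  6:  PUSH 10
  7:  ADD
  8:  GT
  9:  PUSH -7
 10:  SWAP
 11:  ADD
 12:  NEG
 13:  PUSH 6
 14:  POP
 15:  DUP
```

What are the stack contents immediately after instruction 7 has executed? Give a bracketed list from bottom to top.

[58, 10]

PUSH 2  : 2
PUSH -4 : 2 -4
EQ      : 0
PUSH 58 : 0 58
SWAP    : 58 0
PUSH 10 : 58 0 10
ADD     : 58 10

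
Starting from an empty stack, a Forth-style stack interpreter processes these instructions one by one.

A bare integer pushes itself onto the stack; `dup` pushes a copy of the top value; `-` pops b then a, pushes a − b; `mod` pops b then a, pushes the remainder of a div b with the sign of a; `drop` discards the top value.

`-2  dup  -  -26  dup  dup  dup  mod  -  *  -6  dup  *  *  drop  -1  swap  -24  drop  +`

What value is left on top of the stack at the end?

-2   : [-2]
dup  : [-2, -2]
-    : [0]
-26  : [0, -26]
dup  : [0, -26, -26]
dup  : [0, -26, -26, -26]
dup  : [0, -26, -26, -26, -26]
mod  : [0, -26, -26, 0]
-    : [0, -26, -26]
*    : [0, 676]
-6   : [0, 676, -6]
dup  : [0, 676, -6, -6]
*    : [0, 676, 36]
*    : [0, 24336]
drop : [0]
-1   : [0, -1]
swap : [-1, 0]
-24  : [-1, 0, -24]
drop : [-1, 0]
+    : [-1]

-1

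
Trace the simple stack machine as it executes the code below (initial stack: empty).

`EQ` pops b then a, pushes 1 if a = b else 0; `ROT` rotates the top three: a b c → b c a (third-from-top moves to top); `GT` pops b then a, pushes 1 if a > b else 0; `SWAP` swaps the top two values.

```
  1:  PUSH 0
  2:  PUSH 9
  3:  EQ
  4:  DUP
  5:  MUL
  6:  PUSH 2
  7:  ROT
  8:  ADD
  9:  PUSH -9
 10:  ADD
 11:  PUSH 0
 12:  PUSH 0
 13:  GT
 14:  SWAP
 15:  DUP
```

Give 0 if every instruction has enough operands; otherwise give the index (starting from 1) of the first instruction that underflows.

7

PUSH 0 : 0
PUSH 9 : 0 9
EQ     : 0
DUP    : 0 0
MUL    : 0
PUSH 2 : 0 2
ROT  — needs 3 operands, stack has 2 → underflow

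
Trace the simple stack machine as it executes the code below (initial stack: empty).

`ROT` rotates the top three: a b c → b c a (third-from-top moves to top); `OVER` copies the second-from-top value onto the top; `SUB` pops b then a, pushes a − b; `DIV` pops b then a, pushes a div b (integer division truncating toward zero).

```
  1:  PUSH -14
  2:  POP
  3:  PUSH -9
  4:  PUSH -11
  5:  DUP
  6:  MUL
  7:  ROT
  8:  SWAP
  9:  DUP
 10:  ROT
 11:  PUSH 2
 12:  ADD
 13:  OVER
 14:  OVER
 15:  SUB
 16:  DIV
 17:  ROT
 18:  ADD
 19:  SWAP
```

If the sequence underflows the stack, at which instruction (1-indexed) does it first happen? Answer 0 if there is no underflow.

PUSH -14  -14
POP       (empty)
PUSH -9   -9
PUSH -11  -9 -11
DUP       -9 -11 -11
MUL       -9 121
ROT  — needs 3 operands, stack has 2 → underflow

7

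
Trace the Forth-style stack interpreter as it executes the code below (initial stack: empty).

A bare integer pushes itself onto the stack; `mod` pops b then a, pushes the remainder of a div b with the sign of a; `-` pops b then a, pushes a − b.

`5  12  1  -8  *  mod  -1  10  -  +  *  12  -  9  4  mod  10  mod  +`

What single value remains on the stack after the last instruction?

5   → [5]
12  → [5, 12]
1   → [5, 12, 1]
-8  → [5, 12, 1, -8]
*   → [5, 12, -8]
mod → [5, 4]
-1  → [5, 4, -1]
10  → [5, 4, -1, 10]
-   → [5, 4, -11]
+   → [5, -7]
*   → [-35]
12  → [-35, 12]
-   → [-47]
9   → [-47, 9]
4   → [-47, 9, 4]
mod → [-47, 1]
10  → [-47, 1, 10]
mod → [-47, 1]
+   → [-46]

-46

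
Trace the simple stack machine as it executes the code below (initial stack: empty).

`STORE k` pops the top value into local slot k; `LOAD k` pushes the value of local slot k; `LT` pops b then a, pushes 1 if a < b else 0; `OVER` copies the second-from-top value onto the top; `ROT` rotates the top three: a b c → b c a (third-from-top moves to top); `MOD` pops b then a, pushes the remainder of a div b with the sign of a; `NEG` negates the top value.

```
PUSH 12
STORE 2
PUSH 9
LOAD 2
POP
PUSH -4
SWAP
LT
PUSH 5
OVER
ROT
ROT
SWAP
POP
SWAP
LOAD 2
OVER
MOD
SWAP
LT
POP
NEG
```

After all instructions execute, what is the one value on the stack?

PUSH 12 -> 12
STORE 2 -> (empty)
PUSH 9  -> 9
LOAD 2  -> 9 12
POP     -> 9
PUSH -4 -> 9 -4
SWAP    -> -4 9
LT      -> 1
PUSH 5  -> 1 5
OVER    -> 1 5 1
ROT     -> 5 1 1
ROT     -> 1 1 5
SWAP    -> 1 5 1
POP     -> 1 5
SWAP    -> 5 1
LOAD 2  -> 5 1 12
OVER    -> 5 1 12 1
MOD     -> 5 1 0
SWAP    -> 5 0 1
LT      -> 5 1
POP     -> 5
NEG     -> -5

-5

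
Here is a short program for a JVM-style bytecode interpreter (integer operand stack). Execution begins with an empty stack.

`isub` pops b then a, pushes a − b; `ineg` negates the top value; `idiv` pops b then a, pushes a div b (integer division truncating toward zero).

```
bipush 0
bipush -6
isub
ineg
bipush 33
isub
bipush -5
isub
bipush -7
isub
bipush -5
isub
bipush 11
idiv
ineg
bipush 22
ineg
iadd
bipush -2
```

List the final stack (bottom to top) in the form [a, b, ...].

[-20, -2]

bipush 0   0
bipush -6  0 -6
isub       6
ineg       -6
bipush 33  -6 33
isub       -39
bipush -5  -39 -5
isub       -34
bipush -7  -34 -7
isub       -27
bipush -5  -27 -5
isub       -22
bipush 11  -22 11
idiv       -2
ineg       2
bipush 22  2 22
ineg       2 -22
iadd       -20
bipush -2  -20 -2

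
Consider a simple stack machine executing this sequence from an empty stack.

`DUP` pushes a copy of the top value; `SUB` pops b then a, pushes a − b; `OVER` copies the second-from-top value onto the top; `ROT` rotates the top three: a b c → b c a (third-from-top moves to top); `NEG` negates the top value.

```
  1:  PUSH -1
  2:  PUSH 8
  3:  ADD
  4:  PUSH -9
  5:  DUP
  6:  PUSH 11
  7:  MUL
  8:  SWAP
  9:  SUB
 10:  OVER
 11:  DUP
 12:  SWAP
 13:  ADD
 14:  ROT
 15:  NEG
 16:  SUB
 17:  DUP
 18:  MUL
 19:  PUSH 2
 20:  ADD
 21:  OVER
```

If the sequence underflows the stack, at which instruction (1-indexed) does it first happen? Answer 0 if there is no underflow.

PUSH -1 -> -1
PUSH 8  -> -1 8
ADD     -> 7
PUSH -9 -> 7 -9
DUP     -> 7 -9 -9
PUSH 11 -> 7 -9 -9 11
MUL     -> 7 -9 -99
SWAP    -> 7 -99 -9
SUB     -> 7 -90
OVER    -> 7 -90 7
DUP     -> 7 -90 7 7
SWAP    -> 7 -90 7 7
ADD     -> 7 -90 14
ROT     -> -90 14 7
NEG     -> -90 14 -7
SUB     -> -90 21
DUP     -> -90 21 21
MUL     -> -90 441
PUSH 2  -> -90 441 2
ADD     -> -90 443
OVER    -> -90 443 -90

0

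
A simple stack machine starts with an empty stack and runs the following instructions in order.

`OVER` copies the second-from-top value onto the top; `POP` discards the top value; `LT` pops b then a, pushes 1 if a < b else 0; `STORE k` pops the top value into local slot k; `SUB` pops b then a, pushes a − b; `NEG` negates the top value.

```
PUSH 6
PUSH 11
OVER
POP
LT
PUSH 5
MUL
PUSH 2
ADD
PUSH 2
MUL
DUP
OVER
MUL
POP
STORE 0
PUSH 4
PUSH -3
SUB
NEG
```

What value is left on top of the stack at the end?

PUSH 6   6
PUSH 11  6 11
OVER     6 11 6
POP      6 11
LT       1
PUSH 5   1 5
MUL      5
PUSH 2   5 2
ADD      7
PUSH 2   7 2
MUL      14
DUP      14 14
OVER     14 14 14
MUL      14 196
POP      14
STORE 0  (empty)
PUSH 4   4
PUSH -3  4 -3
SUB      7
NEG      -7

-7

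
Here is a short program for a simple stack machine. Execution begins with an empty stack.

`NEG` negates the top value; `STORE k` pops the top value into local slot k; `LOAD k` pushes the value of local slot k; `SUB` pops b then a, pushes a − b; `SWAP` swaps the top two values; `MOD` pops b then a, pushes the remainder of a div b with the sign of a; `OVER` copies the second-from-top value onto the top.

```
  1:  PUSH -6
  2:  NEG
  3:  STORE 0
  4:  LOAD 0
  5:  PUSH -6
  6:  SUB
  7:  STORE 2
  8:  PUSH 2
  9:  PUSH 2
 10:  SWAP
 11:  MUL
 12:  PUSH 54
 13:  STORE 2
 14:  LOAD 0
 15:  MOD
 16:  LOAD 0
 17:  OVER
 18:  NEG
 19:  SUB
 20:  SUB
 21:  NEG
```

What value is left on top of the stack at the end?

PUSH -6 : -6
NEG     : 6
STORE 0 : (empty)
LOAD 0  : 6
PUSH -6 : 6 -6
SUB     : 12
STORE 2 : (empty)
PUSH 2  : 2
PUSH 2  : 2 2
SWAP    : 2 2
MUL     : 4
PUSH 54 : 4 54
STORE 2 : 4
LOAD 0  : 4 6
MOD     : 4
LOAD 0  : 4 6
OVER    : 4 6 4
NEG     : 4 6 -4
SUB     : 4 10
SUB     : -6
NEG     : 6

6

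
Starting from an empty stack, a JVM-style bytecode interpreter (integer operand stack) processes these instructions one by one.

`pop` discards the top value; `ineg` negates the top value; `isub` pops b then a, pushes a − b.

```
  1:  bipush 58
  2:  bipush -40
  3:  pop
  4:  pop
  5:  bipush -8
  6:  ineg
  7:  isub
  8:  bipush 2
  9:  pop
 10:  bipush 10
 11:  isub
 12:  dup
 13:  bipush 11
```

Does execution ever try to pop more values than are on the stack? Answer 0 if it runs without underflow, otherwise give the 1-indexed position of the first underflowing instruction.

7

bipush 58  : [58]
bipush -40 : [58, -40]
pop        : [58]
pop        : []
bipush -8  : [-8]
ineg       : [8]
isub  — needs 2 operands, stack has 1 → underflow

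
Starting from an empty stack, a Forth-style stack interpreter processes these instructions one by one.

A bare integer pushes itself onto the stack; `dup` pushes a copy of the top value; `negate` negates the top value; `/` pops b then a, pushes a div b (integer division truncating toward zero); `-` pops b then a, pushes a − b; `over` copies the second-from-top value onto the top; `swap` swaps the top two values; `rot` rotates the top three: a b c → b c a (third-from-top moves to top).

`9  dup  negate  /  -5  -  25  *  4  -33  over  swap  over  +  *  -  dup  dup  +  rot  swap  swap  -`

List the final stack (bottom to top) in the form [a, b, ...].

9      : [9]
dup    : [9, 9]
negate : [9, -9]
/      : [-1]
-5     : [-1, -5]
-      : [4]
25     : [4, 25]
*      : [100]
4      : [100, 4]
-33    : [100, 4, -33]
over   : [100, 4, -33, 4]
swap   : [100, 4, 4, -33]
over   : [100, 4, 4, -33, 4]
+      : [100, 4, 4, -29]
*      : [100, 4, -116]
-      : [100, 120]
dup    : [100, 120, 120]
dup    : [100, 120, 120, 120]
+      : [100, 120, 240]
rot    : [120, 240, 100]
swap   : [120, 100, 240]
swap   : [120, 240, 100]
-      : [120, 140]

[120, 140]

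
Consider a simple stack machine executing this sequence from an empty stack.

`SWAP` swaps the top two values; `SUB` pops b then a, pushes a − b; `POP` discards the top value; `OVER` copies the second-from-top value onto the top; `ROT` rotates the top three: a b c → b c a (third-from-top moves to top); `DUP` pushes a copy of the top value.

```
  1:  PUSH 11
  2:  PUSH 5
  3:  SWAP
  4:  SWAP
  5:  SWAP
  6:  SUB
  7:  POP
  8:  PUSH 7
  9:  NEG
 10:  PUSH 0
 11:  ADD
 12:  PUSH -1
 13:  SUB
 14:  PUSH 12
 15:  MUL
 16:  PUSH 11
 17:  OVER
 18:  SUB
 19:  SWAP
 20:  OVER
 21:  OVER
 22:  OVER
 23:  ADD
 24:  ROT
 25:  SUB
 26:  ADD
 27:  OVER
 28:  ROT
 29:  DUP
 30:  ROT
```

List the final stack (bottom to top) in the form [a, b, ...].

[166, 83, 83, 83]

PUSH 11 -> 11
PUSH 5  -> 11 5
SWAP    -> 5 11
SWAP    -> 11 5
SWAP    -> 5 11
SUB     -> -6
POP     -> (empty)
PUSH 7  -> 7
NEG     -> -7
PUSH 0  -> -7 0
ADD     -> -7
PUSH -1 -> -7 -1
SUB     -> -6
PUSH 12 -> -6 12
MUL     -> -72
PUSH 11 -> -72 11
OVER    -> -72 11 -72
SUB     -> -72 83
SWAP    -> 83 -72
OVER    -> 83 -72 83
OVER    -> 83 -72 83 -72
OVER    -> 83 -72 83 -72 83
ADD     -> 83 -72 83 11
ROT     -> 83 83 11 -72
SUB     -> 83 83 83
ADD     -> 83 166
OVER    -> 83 166 83
ROT     -> 166 83 83
DUP     -> 166 83 83 83
ROT     -> 166 83 83 83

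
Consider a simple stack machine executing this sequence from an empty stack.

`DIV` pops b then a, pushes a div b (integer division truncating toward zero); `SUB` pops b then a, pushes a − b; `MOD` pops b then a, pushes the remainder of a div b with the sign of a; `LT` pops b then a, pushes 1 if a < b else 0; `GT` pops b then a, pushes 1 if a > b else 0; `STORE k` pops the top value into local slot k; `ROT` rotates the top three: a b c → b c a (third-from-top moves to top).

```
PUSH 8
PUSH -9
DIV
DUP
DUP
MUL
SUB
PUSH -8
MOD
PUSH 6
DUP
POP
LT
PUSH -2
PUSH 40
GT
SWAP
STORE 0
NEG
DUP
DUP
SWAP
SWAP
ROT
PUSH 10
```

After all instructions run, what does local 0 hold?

1

PUSH 8  : 8
PUSH -9 : 8 -9
DIV     : 0
DUP     : 0 0
DUP     : 0 0 0
MUL     : 0 0
SUB     : 0
PUSH -8 : 0 -8
MOD     : 0
PUSH 6  : 0 6
DUP     : 0 6 6
POP     : 0 6
LT      : 1
PUSH -2 : 1 -2
PUSH 40 : 1 -2 40
GT      : 1 0
SWAP    : 0 1
STORE 0 : 0
NEG     : 0
DUP     : 0 0
DUP     : 0 0 0
SWAP    : 0 0 0
SWAP    : 0 0 0
ROT     : 0 0 0
PUSH 10 : 0 0 0 10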